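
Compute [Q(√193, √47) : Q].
[Q(√193, √47) : Q] = 4

[Q(√193):Q] = 2 (min poly x^2 - 193, irreducible since 193 is squarefree > 1). For the top step, suppose √47 ∈ Q(√193), say √47 = c + d√193 with c, d ∈ Q. Squaring: 47 = c^2 + 193d^2 + 2cd√193. Since √193 ∉ Q this forces 2cd = 0. If d = 0 then √47 = c ∈ Q, contradicting 47 squarefree > 1. If c = 0 then 47 = 193d^2, so 193·47 = (193d)^2 is a perfect square in Q — but 193·47 = 9071 is not a perfect square (since 193 and 47 are distinct squarefree integers). Contradiction. Hence √47 ∉ Q(√193), so x^2 - 47 stays irreducible over Q(√193) and [Q(√193, √47) : Q(√193)] = 2. By the tower law, [Q(√193, √47) : Q] = 2 · 2 = 4.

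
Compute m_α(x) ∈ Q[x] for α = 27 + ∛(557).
m_α(x) = x^3 - 81x^2 + 2187x - 20240

Set β = α - 27 = ∛(557), so β^3 = 557. Then (α - 27)^3 - 557 = 0, i.e. α is a root of g(x) = (x - 27)^3 - 557 = x^3 - 81x^2 + 2187x - 20240. Since g(x) = h(x - 27) where h(x) = x^3 - 557, and h is irreducible over Q (because 557 is not a perfect cube, so h has no rational root, and a monic cubic with no rational root is irreducible), g is also irreducible (irreducibility is preserved under the substitution x → x - 27). Hence m_α(x) = x^3 - 81x^2 + 2187x - 20240.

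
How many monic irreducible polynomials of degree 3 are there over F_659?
There are 95396840 monic irreducible polynomials of degree 3 over F_659

Each element of F_{659^3} that lies in no proper subfield is a root of exactly one monic irreducible of degree 3 over F_659, and each such polynomial has 3 distinct roots in F_{659^3}. By Möbius inversion the count is N_659(3) = (1/3) Σ_{d|3} μ(3/d) · 659^d = (1/3)(μ(3)·659^1 + μ(1)·659^3) = 286190520/3 = 95396840.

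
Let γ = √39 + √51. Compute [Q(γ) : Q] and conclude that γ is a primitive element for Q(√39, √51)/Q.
[Q(γ) : Q] = 4 (equivalently, Q(γ) = Q(√39, √51))

Obviously Q(γ) ⊆ Q(√39, √51), and [Q(√39, √51):Q] = 4 (since 39, 51 are distinct squarefree integers > 1 with 1989 not a perfect square). To show equality we compute the minimal polynomial of γ. From γ = √39 + √51: γ^2 = 39 + 2√(1989) + 51 = 90 + 2√(1989), so γ^2 - 90 = 2√(1989); squaring, (γ^2 - 90)^2 = 4·1989, i.e. γ^4 - 180γ^2 + 8100 - 7956 = 0, i.e. γ^4 - 180γ^2 + 144 = 0. So γ is a root of x^4 - 180x^2 + 144. This polynomial is irreducible over Q: it has no rational root (each ±√39 ± √51 is irrational), and any factorization into two quadratics over Q would force √(1989) ∈ Q (pairing opposite roots) or √39, √51 ∈ Q (other pairings), all impossible. Hence [Q(γ):Q] = 4 = [Q(√39, √51):Q], so Q(γ) = Q(√39, √51).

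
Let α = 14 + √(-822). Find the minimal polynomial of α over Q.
m_α(x) = x^2 - 28x + 1018

From α - 14 = √(-822), squaring gives (α - 14)^2 = -822, i.e. α^2 - 28α + 196 = -822, so α^2 - 28α + 1018 = 0. The discriminant of x^2 - 28x + 1018 is (-28)^2 - 4·(1018) = 784 - 4072 = -3288, and 4·(-822) is not a perfect square in Q since -822 is squarefree and ≠ 1. Hence x^2 - 28x + 1018 is irreducible over Q and is the minimal polynomial of α.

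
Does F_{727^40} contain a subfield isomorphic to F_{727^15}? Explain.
No: F_{727^15} is not a subfield of F_{727^40}

F_{p^m} embeds in F_{p^n} iff m | n. Here 15 ∤ 40 (since 40 = 2·15 + 10 with remainder 10 ≠ 0), so F_{727^15} is not a subfield of F_{727^40}. Equivalently: if it were, the tower law would give 15 = [F_{727^15}:F_727] dividing [F_{727^40}:F_727] = 40, contradiction.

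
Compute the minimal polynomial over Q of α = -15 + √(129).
m_α(x) = x^2 + 30x + 96

From α + 15 = √(129), squaring gives (α + 15)^2 = 129, i.e. α^2 + 30α + 225 = 129, so α^2 + 30α + 96 = 0. The discriminant of x^2 + 30x + 96 is (30)^2 - 4·(96) = 900 - 384 = 516, and 4·(129) is not a perfect square in Q since 129 is squarefree and ≠ 1. Hence x^2 + 30x + 96 is irreducible over Q and is the minimal polynomial of α.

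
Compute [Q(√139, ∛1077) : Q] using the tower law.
[Q(√139, ∛1077) : Q] = 6

Let L = Q(√139, ∛1077). Since Q(√139) ⊂ L and [Q(√139):Q] = 2, the tower law gives 2 | [L:Q]. Likewise Q(∛1077) ⊂ L with [Q(∛1077):Q] = 3 (because 1077 is not a perfect cube), so 3 | [L:Q]. As gcd(2,3) = 1, [L:Q] is divisible by 6. Conversely L is generated over Q by √139 and ∛1077, so [L:Q] ≤ 2·3 = 6. Therefore [Q(√139, ∛1077) : Q] = 6.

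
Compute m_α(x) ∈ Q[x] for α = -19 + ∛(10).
m_α(x) = x^3 + 57x^2 + 1083x + 6849

Set β = α + 19 = ∛(10), so β^3 = 10. Then (α + 19)^3 - 10 = 0, i.e. α is a root of g(x) = (x + 19)^3 - 10 = x^3 + 57x^2 + 1083x + 6849. Since g(x) = h(x + 19) where h(x) = x^3 - 10, and h is irreducible over Q (because 10 is not a perfect cube, so h has no rational root, and a monic cubic with no rational root is irreducible), g is also irreducible (irreducibility is preserved under the substitution x → x + 19). Hence m_α(x) = x^3 + 57x^2 + 1083x + 6849.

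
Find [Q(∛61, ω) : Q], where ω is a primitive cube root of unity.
[Q(∛61, ω) : Q] = 6

[Q(∛61):Q] = 3 (min poly x^3 - 61, irreducible since 61 is not a perfect cube). [Q(ω):Q] = 2 (min poly x^2 + x + 1). Since Q(∛61) ⊂ R and ω ∉ R, we have ω ∉ Q(∛61), so x^2 + x + 1 remains irreducible over Q(∛61) and [Q(∛61, ω) : Q(∛61)] = 2. By the tower law, [Q(∛61, ω) : Q] = 3 · 2 = 6. (In fact Q(∛61, ω) is the splitting field of x^3 - 61 over Q.)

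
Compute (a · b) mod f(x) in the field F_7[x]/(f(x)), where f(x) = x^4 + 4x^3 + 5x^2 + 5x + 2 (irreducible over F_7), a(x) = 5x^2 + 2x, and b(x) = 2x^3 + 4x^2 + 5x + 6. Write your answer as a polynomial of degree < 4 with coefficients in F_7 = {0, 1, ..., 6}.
a · b ≡ 5x^3 + 2x + 4 (mod f(x))

Multiply in F_7[x]: a(x)·b(x) = (5x^2 + 2x)·(2x^3 + 4x^2 + 5x + 6) = 3x^5 + 3x^4 + 5x^3 + 5x^2 + 5x. This has degree ≥ 4, so divide by f(x) over F_7: 3x^5 + 3x^4 + 5x^3 + 5x^2 + 5x = (3x + 5)·(x^4 + 4x^3 + 5x^2 + 5x + 2) + (5x^3 + 2x + 4). Hence a·b ≡ 5x^3 + 2x + 4 (mod f). (F_7[x]/(f) is a field with 7^4 = 2401 elements since f is irreducible of degree 4.)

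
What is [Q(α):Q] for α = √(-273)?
[Q(α):Q] = 2

[Q(α):Q] equals the degree of the minimal polynomial of α. Here α^2 = -273 and x^2 + 273 is irreducible (d = -273 is squarefree, ≠ 1, hence not a square), so deg(m_α) = 2. Thus [Q(α):Q] = 2.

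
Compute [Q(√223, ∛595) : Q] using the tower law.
[Q(√223, ∛595) : Q] = 6

Let L = Q(√223, ∛595). Since Q(√223) ⊂ L and [Q(√223):Q] = 2, the tower law gives 2 | [L:Q]. Likewise Q(∛595) ⊂ L with [Q(∛595):Q] = 3 (because 595 is not a perfect cube), so 3 | [L:Q]. As gcd(2,3) = 1, [L:Q] is divisible by 6. Conversely L is generated over Q by √223 and ∛595, so [L:Q] ≤ 2·3 = 6. Therefore [Q(√223, ∛595) : Q] = 6.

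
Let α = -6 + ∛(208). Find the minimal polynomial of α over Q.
m_α(x) = x^3 + 18x^2 + 108x + 8

Set β = α + 6 = ∛(208), so β^3 = 208. Then (α + 6)^3 - 208 = 0, i.e. α is a root of g(x) = (x + 6)^3 - 208 = x^3 + 18x^2 + 108x + 8. Since g(x) = h(x + 6) where h(x) = x^3 - 208, and h is irreducible over Q (because 208 is not a perfect cube, so h has no rational root, and a monic cubic with no rational root is irreducible), g is also irreducible (irreducibility is preserved under the substitution x → x + 6). Hence m_α(x) = x^3 + 18x^2 + 108x + 8.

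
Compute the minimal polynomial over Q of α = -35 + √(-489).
m_α(x) = x^2 + 70x + 1714

From α + 35 = √(-489), squaring gives (α + 35)^2 = -489, i.e. α^2 + 70α + 1225 = -489, so α^2 + 70α + 1714 = 0. The discriminant of x^2 + 70x + 1714 is (70)^2 - 4·(1714) = 4900 - 6856 = -1956, and 4·(-489) is not a perfect square in Q since -489 is squarefree and ≠ 1. Hence x^2 + 70x + 1714 is irreducible over Q and is the minimal polynomial of α.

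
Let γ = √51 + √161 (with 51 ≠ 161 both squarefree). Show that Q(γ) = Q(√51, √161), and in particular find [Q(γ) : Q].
[Q(γ) : Q] = 4 (equivalently, Q(γ) = Q(√51, √161))

Obviously Q(γ) ⊆ Q(√51, √161), and [Q(√51, √161):Q] = 4 (since 51, 161 are distinct squarefree integers > 1 with 8211 not a perfect square). To show equality we compute the minimal polynomial of γ. From γ = √51 + √161: γ^2 = 51 + 2√(8211) + 161 = 212 + 2√(8211), so γ^2 - 212 = 2√(8211); squaring, (γ^2 - 212)^2 = 4·8211, i.e. γ^4 - 424γ^2 + 44944 - 32844 = 0, i.e. γ^4 - 424γ^2 + 12100 = 0. So γ is a root of x^4 - 424x^2 + 12100. This polynomial is irreducible over Q: it has no rational root (each ±√51 ± √161 is irrational), and any factorization into two quadratics over Q would force √(8211) ∈ Q (pairing opposite roots) or √51, √161 ∈ Q (other pairings), all impossible. Hence [Q(γ):Q] = 4 = [Q(√51, √161):Q], so Q(γ) = Q(√51, √161).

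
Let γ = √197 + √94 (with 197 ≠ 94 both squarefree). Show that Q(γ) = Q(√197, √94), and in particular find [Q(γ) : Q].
[Q(γ) : Q] = 4 (equivalently, Q(γ) = Q(√197, √94))

Obviously Q(γ) ⊆ Q(√197, √94), and [Q(√197, √94):Q] = 4 (since 197, 94 are distinct squarefree integers > 1 with 18518 not a perfect square). To show equality we compute the minimal polynomial of γ. From γ = √197 + √94: γ^2 = 197 + 2√(18518) + 94 = 291 + 2√(18518), so γ^2 - 291 = 2√(18518); squaring, (γ^2 - 291)^2 = 4·18518, i.e. γ^4 - 582γ^2 + 84681 - 74072 = 0, i.e. γ^4 - 582γ^2 + 10609 = 0. So γ is a root of x^4 - 582x^2 + 10609. This polynomial is irreducible over Q: it has no rational root (each ±√197 ± √94 is irrational), and any factorization into two quadratics over Q would force √(18518) ∈ Q (pairing opposite roots) or √197, √94 ∈ Q (other pairings), all impossible. Hence [Q(γ):Q] = 4 = [Q(√197, √94):Q], so Q(γ) = Q(√197, √94).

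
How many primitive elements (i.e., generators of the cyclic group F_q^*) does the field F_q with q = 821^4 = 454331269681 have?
There are φ(454331269680) = 117336883200 primitive elements

F_q^* is cyclic of order q - 1 = 454331269680. A cyclic group of order m has exactly φ(m) generators. Here m = 454331269680 = 2^4 · 3 · 5 · 41 · 137 · 337021, so the number of primitive elements is φ(454331269680) = 117336883200.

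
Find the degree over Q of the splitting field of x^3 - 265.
[K : Q] = 6

The roots of x^3 - 265 are ∛265, ω∛265, ω^2∛265 where ω = e^(2πi/3) is a primitive cube root of unity, so K = Q(∛265, ω). Now [Q(∛265):Q] = 3 (since 265 is not a perfect cube, x^3 - 265 is irreducible) and [Q(ω):Q] = 2. Both 2 and 3 divide [K:Q], and [K:Q] ≤ 3·2 = 6, so [K:Q] = 6. (Equivalently: Q(∛265) ⊂ R but ω ∉ R, so [K : Q(∛265)] = 2.)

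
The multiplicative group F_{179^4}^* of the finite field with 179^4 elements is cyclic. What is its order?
|F_{179^4}^*| = 1026625680

F_{179^4} has 179^4 = 1026625681 elements; its multiplicative group consists of all nonzero elements, so |F_{179^4}^*| = 1026625681 - 1 = 1026625680. (It is cyclic since any finite subgroup of the multiplicative group of a field is cyclic.)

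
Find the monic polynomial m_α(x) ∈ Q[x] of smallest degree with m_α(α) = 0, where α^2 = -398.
m_α(x) = x^2 + 398

α satisfies α^2 + 398 = 0, so x^2 + 398 annihilates α. Since d = -398 is squarefree and ≠ 1, it is not a perfect square in Q, so x^2 + 398 has no rational root and is therefore irreducible over Q (a degree-2 polynomial over a field is irreducible iff it has no root). Hence m_α(x) = x^2 + 398.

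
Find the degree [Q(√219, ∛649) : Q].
[Q(√219, ∛649) : Q] = 6

Let L = Q(√219, ∛649). Since Q(√219) ⊂ L and [Q(√219):Q] = 2, the tower law gives 2 | [L:Q]. Likewise Q(∛649) ⊂ L with [Q(∛649):Q] = 3 (because 649 is not a perfect cube), so 3 | [L:Q]. As gcd(2,3) = 1, [L:Q] is divisible by 6. Conversely L is generated over Q by √219 and ∛649, so [L:Q] ≤ 2·3 = 6. Therefore [Q(√219, ∛649) : Q] = 6.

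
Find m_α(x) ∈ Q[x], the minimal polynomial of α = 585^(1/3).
m_α(x) = x^3 - 585

α satisfies α^3 = 585, so x^3 - 585 annihilates α. By the rational root test, a rational root p/q (in lowest terms) of x^3 - 585 would satisfy p^3 = 585 q^3, forcing q = 1 and p^3 = 585; but 585 is not a perfect cube, contradiction. A monic cubic over Q with no rational root is irreducible (any nontrivial factorization would include a linear factor). Hence x^3 - 585 is the minimal polynomial of α, and in particular [Q(α):Q] = 3.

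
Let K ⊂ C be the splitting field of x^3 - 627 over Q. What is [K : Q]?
[K : Q] = 6

The roots of x^3 - 627 are ∛627, ω∛627, ω^2∛627 where ω = e^(2πi/3) is a primitive cube root of unity, so K = Q(∛627, ω). Now [Q(∛627):Q] = 3 (since 627 is not a perfect cube, x^3 - 627 is irreducible) and [Q(ω):Q] = 2. Both 2 and 3 divide [K:Q], and [K:Q] ≤ 3·2 = 6, so [K:Q] = 6. (Equivalently: Q(∛627) ⊂ R but ω ∉ R, so [K : Q(∛627)] = 2.)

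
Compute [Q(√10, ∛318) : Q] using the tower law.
[Q(√10, ∛318) : Q] = 6

Let L = Q(√10, ∛318). Since Q(√10) ⊂ L and [Q(√10):Q] = 2, the tower law gives 2 | [L:Q]. Likewise Q(∛318) ⊂ L with [Q(∛318):Q] = 3 (because 318 is not a perfect cube), so 3 | [L:Q]. As gcd(2,3) = 1, [L:Q] is divisible by 6. Conversely L is generated over Q by √10 and ∛318, so [L:Q] ≤ 2·3 = 6. Therefore [Q(√10, ∛318) : Q] = 6.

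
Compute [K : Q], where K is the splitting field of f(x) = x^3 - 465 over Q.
[K : Q] = 6

The roots of x^3 - 465 are ∛465, ω∛465, ω^2∛465 where ω = e^(2πi/3) is a primitive cube root of unity, so K = Q(∛465, ω). Now [Q(∛465):Q] = 3 (since 465 is not a perfect cube, x^3 - 465 is irreducible) and [Q(ω):Q] = 2. Both 2 and 3 divide [K:Q], and [K:Q] ≤ 3·2 = 6, so [K:Q] = 6. (Equivalently: Q(∛465) ⊂ R but ω ∉ R, so [K : Q(∛465)] = 2.)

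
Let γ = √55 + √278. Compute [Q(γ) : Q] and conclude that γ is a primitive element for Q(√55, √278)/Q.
[Q(γ) : Q] = 4 (equivalently, Q(γ) = Q(√55, √278))

Obviously Q(γ) ⊆ Q(√55, √278), and [Q(√55, √278):Q] = 4 (since 55, 278 are distinct squarefree integers > 1 with 15290 not a perfect square). To show equality we compute the minimal polynomial of γ. From γ = √55 + √278: γ^2 = 55 + 2√(15290) + 278 = 333 + 2√(15290), so γ^2 - 333 = 2√(15290); squaring, (γ^2 - 333)^2 = 4·15290, i.e. γ^4 - 666γ^2 + 110889 - 61160 = 0, i.e. γ^4 - 666γ^2 + 49729 = 0. So γ is a root of x^4 - 666x^2 + 49729. This polynomial is irreducible over Q: it has no rational root (each ±√55 ± √278 is irrational), and any factorization into two quadratics over Q would force √(15290) ∈ Q (pairing opposite roots) or √55, √278 ∈ Q (other pairings), all impossible. Hence [Q(γ):Q] = 4 = [Q(√55, √278):Q], so Q(γ) = Q(√55, √278).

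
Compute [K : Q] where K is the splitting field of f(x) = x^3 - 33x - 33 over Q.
[K : Q] = 6

By the rational root test, any rational root of the monic integer polynomial f(x) = x^3 - 33x - 33 must be an integer dividing the constant term -33, i.e. one of ±{1, 3, 11, 33}. Evaluating: f(1) = -65, f(-1) = -1, f(3) = -105, f(-3) = 39, f(11) = 935, f(-11) = -1001, f(33) = 34815, f(-33) = -34881; none is 0, so f has no rational root and is therefore irreducible over Q (a cubic with no linear factor over a field is irreducible). For an irreducible cubic, the Galois group is A_3 or S_3 according as the discriminant disc(f) = -4a^3 - 27b^2 = -4·(-33)^3 - 27·(-33)^2 = 114345 is or is not a square in Q. Here disc(f) = 114345 is not a perfect square in Q, so the Galois group of f over Q is not contained in A_3 and must be all of S_3. The splitting field has degree |S_3| = 6 over Q, so [K : Q] = 6.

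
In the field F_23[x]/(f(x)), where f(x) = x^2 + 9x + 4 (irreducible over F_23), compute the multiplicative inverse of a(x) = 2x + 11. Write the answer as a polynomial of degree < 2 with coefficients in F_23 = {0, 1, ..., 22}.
a(x)^(-1) ≡ 17x + 2 (mod f(x))

Since f is irreducible over F_23, F_23[x]/(f) is a field and a(x) ≠ 0 has an inverse. Apply the extended Euclidean algorithm to f(x) and a(x) in F_23[x]: f(x) = (12x + 19)·a(x) + (2). The last nonzero remainder is the constant 2 = gcd(f, a) in F_23. Back-substituting through the division chain expresses 2 = s(x)·a(x) + t(x)·f(x) with s(x) ≡ 11x + 4 (mod f), so (11x + 4)·a(x) ≡ 2 (mod f). Multiplying by 2^(-1) ≡ 12 in F_23 gives a(x)^(-1) ≡ 12·(11x + 4) ≡ 17x + 2 (mod f). Check: (2x + 11)·(17x + 2) = 11x^2 + 7x + 22 ≡ 1 (mod x^2 + 9x + 4).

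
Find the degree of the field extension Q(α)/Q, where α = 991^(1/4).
[Q(α):Q] = 4

α is a root of x^4 - 991. By Eisenstein's criterion at the prime p = 991 (which divides the constant term 991 but p^2 = 982081 does not, since 991 is squarefree), x^4 - 991 is irreducible over Q. Hence [Q(α):Q] = 4.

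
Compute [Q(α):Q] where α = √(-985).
[Q(α):Q] = 2

[Q(α):Q] equals the degree of the minimal polynomial of α. Here α^2 = -985 and x^2 + 985 is irreducible (d = -985 is squarefree, ≠ 1, hence not a square), so deg(m_α) = 2. Thus [Q(α):Q] = 2.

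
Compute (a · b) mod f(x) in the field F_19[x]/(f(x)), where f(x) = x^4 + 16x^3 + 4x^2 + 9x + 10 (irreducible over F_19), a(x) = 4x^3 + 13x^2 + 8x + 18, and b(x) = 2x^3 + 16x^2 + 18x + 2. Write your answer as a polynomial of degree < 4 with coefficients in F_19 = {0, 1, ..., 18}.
a · b ≡ 5x^3 + 6x^2 + 16x + 18 (mod f(x))

Multiply in F_19[x]: a(x)·b(x) = (4x^3 + 13x^2 + 8x + 18)·(2x^3 + 16x^2 + 18x + 2) = 8x^6 + 14x^5 + 11x^4 + 7x^3 + 2x^2 + 17x + 17. This has degree ≥ 4, so divide by f(x) over F_19: 8x^6 + 14x^5 + 11x^4 + 7x^3 + 2x^2 + 17x + 17 = (8x^2 + 17)·(x^4 + 16x^3 + 4x^2 + 9x + 10) + (5x^3 + 6x^2 + 16x + 18). Hence a·b ≡ 5x^3 + 6x^2 + 16x + 18 (mod f). (F_19[x]/(f) is a field with 19^4 = 130321 elements since f is irreducible of degree 4.)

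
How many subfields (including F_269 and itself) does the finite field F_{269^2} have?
F_{269^2} has 2 subfields

The subfields of F_{p^n} are exactly the fields F_{p^d} for d | n (each is the fixed field of the unique index-d subgroup of Gal(F_{p^n}/F_p) ≅ Z/nZ). The divisors of n = 2 are {1, 2}, giving 2 subfields: F_{269^1}, F_{269^2}.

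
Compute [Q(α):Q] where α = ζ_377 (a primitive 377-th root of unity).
[Q(α):Q] = 336

The minimal polynomial of ζ_377 over Q is the 377-th cyclotomic polynomial Φ_377(x), which is irreducible over Q and has degree φ(377) = 336. Hence [Q(α):Q] = φ(377) = 336.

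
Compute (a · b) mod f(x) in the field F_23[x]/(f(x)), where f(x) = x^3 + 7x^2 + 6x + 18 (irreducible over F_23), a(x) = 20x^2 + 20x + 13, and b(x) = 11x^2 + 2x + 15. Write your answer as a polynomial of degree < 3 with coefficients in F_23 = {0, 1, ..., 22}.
a · b ≡ 4x^2 + 21x + 5 (mod f(x))

Multiply in F_23[x]: a(x)·b(x) = (20x^2 + 20x + 13)·(11x^2 + 2x + 15) = 13x^4 + 7x^3 + 4x + 11. This has degree ≥ 3, so divide by f(x) over F_23: 13x^4 + 7x^3 + 4x + 11 = (13x + 8)·(x^3 + 7x^2 + 6x + 18) + (4x^2 + 21x + 5). Hence a·b ≡ 4x^2 + 21x + 5 (mod f). (F_23[x]/(f) is a field with 23^3 = 12167 elements since f is irreducible of degree 3.)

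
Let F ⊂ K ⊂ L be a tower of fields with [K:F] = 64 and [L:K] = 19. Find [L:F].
[L:F] = 1216

The tower law says that for any tower of field extensions F ⊂ K ⊂ L with finite degrees, [L:F] = [L:K] · [K:F]. Here this gives [L:F] = 19 · 64 = 1216.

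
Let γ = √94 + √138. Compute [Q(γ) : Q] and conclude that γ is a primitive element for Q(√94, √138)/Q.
[Q(γ) : Q] = 4 (equivalently, Q(γ) = Q(√94, √138))

Obviously Q(γ) ⊆ Q(√94, √138), and [Q(√94, √138):Q] = 4 (since 94, 138 are distinct squarefree integers > 1 with 12972 not a perfect square). To show equality we compute the minimal polynomial of γ. From γ = √94 + √138: γ^2 = 94 + 2√(12972) + 138 = 232 + 2√(12972), so γ^2 - 232 = 2√(12972); squaring, (γ^2 - 232)^2 = 4·12972, i.e. γ^4 - 464γ^2 + 53824 - 51888 = 0, i.e. γ^4 - 464γ^2 + 1936 = 0. So γ is a root of x^4 - 464x^2 + 1936. This polynomial is irreducible over Q: it has no rational root (each ±√94 ± √138 is irrational), and any factorization into two quadratics over Q would force √(12972) ∈ Q (pairing opposite roots) or √94, √138 ∈ Q (other pairings), all impossible. Hence [Q(γ):Q] = 4 = [Q(√94, √138):Q], so Q(γ) = Q(√94, √138).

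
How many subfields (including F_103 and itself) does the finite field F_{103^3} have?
F_{103^3} has 2 subfields

The subfields of F_{p^n} are exactly the fields F_{p^d} for d | n (each is the fixed field of the unique index-d subgroup of Gal(F_{p^n}/F_p) ≅ Z/nZ). The divisors of n = 3 are {1, 3}, giving 2 subfields: F_{103^1}, F_{103^3}.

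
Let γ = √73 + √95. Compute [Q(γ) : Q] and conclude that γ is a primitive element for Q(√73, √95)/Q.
[Q(γ) : Q] = 4 (equivalently, Q(γ) = Q(√73, √95))

Obviously Q(γ) ⊆ Q(√73, √95), and [Q(√73, √95):Q] = 4 (since 73, 95 are distinct squarefree integers > 1 with 6935 not a perfect square). To show equality we compute the minimal polynomial of γ. From γ = √73 + √95: γ^2 = 73 + 2√(6935) + 95 = 168 + 2√(6935), so γ^2 - 168 = 2√(6935); squaring, (γ^2 - 168)^2 = 4·6935, i.e. γ^4 - 336γ^2 + 28224 - 27740 = 0, i.e. γ^4 - 336γ^2 + 484 = 0. So γ is a root of x^4 - 336x^2 + 484. This polynomial is irreducible over Q: it has no rational root (each ±√73 ± √95 is irrational), and any factorization into two quadratics over Q would force √(6935) ∈ Q (pairing opposite roots) or √73, √95 ∈ Q (other pairings), all impossible. Hence [Q(γ):Q] = 4 = [Q(√73, √95):Q], so Q(γ) = Q(√73, √95).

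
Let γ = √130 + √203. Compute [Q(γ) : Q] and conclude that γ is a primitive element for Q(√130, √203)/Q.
[Q(γ) : Q] = 4 (equivalently, Q(γ) = Q(√130, √203))

Obviously Q(γ) ⊆ Q(√130, √203), and [Q(√130, √203):Q] = 4 (since 130, 203 are distinct squarefree integers > 1 with 26390 not a perfect square). To show equality we compute the minimal polynomial of γ. From γ = √130 + √203: γ^2 = 130 + 2√(26390) + 203 = 333 + 2√(26390), so γ^2 - 333 = 2√(26390); squaring, (γ^2 - 333)^2 = 4·26390, i.e. γ^4 - 666γ^2 + 110889 - 105560 = 0, i.e. γ^4 - 666γ^2 + 5329 = 0. So γ is a root of x^4 - 666x^2 + 5329. This polynomial is irreducible over Q: it has no rational root (each ±√130 ± √203 is irrational), and any factorization into two quadratics over Q would force √(26390) ∈ Q (pairing opposite roots) or √130, √203 ∈ Q (other pairings), all impossible. Hence [Q(γ):Q] = 4 = [Q(√130, √203):Q], so Q(γ) = Q(√130, √203).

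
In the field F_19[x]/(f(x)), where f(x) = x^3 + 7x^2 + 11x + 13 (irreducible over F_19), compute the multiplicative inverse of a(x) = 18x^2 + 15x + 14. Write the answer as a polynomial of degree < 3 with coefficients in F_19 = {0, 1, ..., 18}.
a(x)^(-1) ≡ 2x^2 + 7x + 10 (mod f(x))

Since f is irreducible over F_19, F_19[x]/(f) is a field and a(x) ≠ 0 has an inverse. Apply the extended Euclidean algorithm to f(x) and a(x) in F_19[x]: f(x) = (18x + 16)·a(x) + (13x + 17);  a(x) = (16x + 8)·(13x + 17) + (11). The last nonzero remainder is the constant 11 = gcd(f, a) in F_19. Back-substituting through the division chain expresses 11 = s(x)·a(x) + t(x)·f(x) with s(x) ≡ 3x^2 + x + 15 (mod f), so (3x^2 + x + 15)·a(x) ≡ 11 (mod f). Multiplying by 11^(-1) ≡ 7 in F_19 gives a(x)^(-1) ≡ 7·(3x^2 + x + 15) ≡ 2x^2 + 7x + 10 (mod f). Check: (18x^2 + 15x + 14)·(2x^2 + 7x + 10) = 17x^4 + 4x^3 + 9x^2 + x + 7 ≡ 1 (mod x^3 + 7x^2 + 11x + 13).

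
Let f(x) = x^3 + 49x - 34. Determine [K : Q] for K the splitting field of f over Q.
[K : Q] = 6

By the rational root test, any rational root of the monic integer polynomial f(x) = x^3 + 49x - 34 must be an integer dividing the constant term -34, i.e. one of ±{1, 2, 17, 34}. Evaluating: f(1) = 16, f(-1) = -84, f(2) = 72, f(-2) = -140, f(17) = 5712, f(-17) = -5780, f(34) = 40936, f(-34) = -41004; none is 0, so f has no rational root and is therefore irreducible over Q (a cubic with no linear factor over a field is irreducible). For an irreducible cubic, the Galois group is A_3 or S_3 according as the discriminant disc(f) = -4a^3 - 27b^2 = -4·(49)^3 - 27·(-34)^2 = -501808 is or is not a square in Q. Here disc(f) = -501808 is not a perfect square in Q, so the Galois group of f over Q is not contained in A_3 and must be all of S_3. The splitting field has degree |S_3| = 6 over Q, so [K : Q] = 6.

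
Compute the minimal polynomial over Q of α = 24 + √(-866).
m_α(x) = x^2 - 48x + 1442

From α - 24 = √(-866), squaring gives (α - 24)^2 = -866, i.e. α^2 - 48α + 576 = -866, so α^2 - 48α + 1442 = 0. The discriminant of x^2 - 48x + 1442 is (-48)^2 - 4·(1442) = 2304 - 5768 = -3464, and 4·(-866) is not a perfect square in Q since -866 is squarefree and ≠ 1. Hence x^2 - 48x + 1442 is irreducible over Q and is the minimal polynomial of α.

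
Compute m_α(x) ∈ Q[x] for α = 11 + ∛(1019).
m_α(x) = x^3 - 33x^2 + 363x - 2350

Set β = α - 11 = ∛(1019), so β^3 = 1019. Then (α - 11)^3 - 1019 = 0, i.e. α is a root of g(x) = (x - 11)^3 - 1019 = x^3 - 33x^2 + 363x - 2350. Since g(x) = h(x - 11) where h(x) = x^3 - 1019, and h is irreducible over Q (because 1019 is not a perfect cube, so h has no rational root, and a monic cubic with no rational root is irreducible), g is also irreducible (irreducibility is preserved under the substitution x → x - 11). Hence m_α(x) = x^3 - 33x^2 + 363x - 2350.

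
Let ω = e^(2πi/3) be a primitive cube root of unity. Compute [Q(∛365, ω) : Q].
[Q(∛365, ω) : Q] = 6

[Q(∛365):Q] = 3 (min poly x^3 - 365, irreducible since 365 is not a perfect cube). [Q(ω):Q] = 2 (min poly x^2 + x + 1). Since Q(∛365) ⊂ R and ω ∉ R, we have ω ∉ Q(∛365), so x^2 + x + 1 remains irreducible over Q(∛365) and [Q(∛365, ω) : Q(∛365)] = 2. By the tower law, [Q(∛365, ω) : Q] = 3 · 2 = 6. (In fact Q(∛365, ω) is the splitting field of x^3 - 365 over Q.)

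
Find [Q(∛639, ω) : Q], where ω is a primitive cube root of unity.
[Q(∛639, ω) : Q] = 6

[Q(∛639):Q] = 3 (min poly x^3 - 639, irreducible since 639 is not a perfect cube). [Q(ω):Q] = 2 (min poly x^2 + x + 1). Since Q(∛639) ⊂ R and ω ∉ R, we have ω ∉ Q(∛639), so x^2 + x + 1 remains irreducible over Q(∛639) and [Q(∛639, ω) : Q(∛639)] = 2. By the tower law, [Q(∛639, ω) : Q] = 3 · 2 = 6. (In fact Q(∛639, ω) is the splitting field of x^3 - 639 over Q.)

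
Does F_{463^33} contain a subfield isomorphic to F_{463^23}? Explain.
No: F_{463^23} is not a subfield of F_{463^33}

F_{p^m} embeds in F_{p^n} iff m | n. Here 23 ∤ 33 (since 33 = 1·23 + 10 with remainder 10 ≠ 0), so F_{463^23} is not a subfield of F_{463^33}. Equivalently: if it were, the tower law would give 23 = [F_{463^23}:F_463] dividing [F_{463^33}:F_463] = 33, contradiction.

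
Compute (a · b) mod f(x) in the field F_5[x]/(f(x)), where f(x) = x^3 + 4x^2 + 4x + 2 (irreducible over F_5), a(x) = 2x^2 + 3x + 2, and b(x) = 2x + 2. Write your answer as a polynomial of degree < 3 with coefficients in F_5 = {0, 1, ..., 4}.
a · b ≡ 4x^2 + 4x + 1 (mod f(x))

Multiply in F_5[x]: a(x)·b(x) = (2x^2 + 3x + 2)·(2x + 2) = 4x^3 + 4. This has degree ≥ 3, so divide by f(x) over F_5: 4x^3 + 4 = (4)·(x^3 + 4x^2 + 4x + 2) + (4x^2 + 4x + 1). Hence a·b ≡ 4x^2 + 4x + 1 (mod f). (F_5[x]/(f) is a field with 5^3 = 125 elements since f is irreducible of degree 3.)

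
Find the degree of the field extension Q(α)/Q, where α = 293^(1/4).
[Q(α):Q] = 4

α is a root of x^4 - 293. By Eisenstein's criterion at the prime p = 293 (which divides the constant term 293 but p^2 = 85849 does not, since 293 is squarefree), x^4 - 293 is irreducible over Q. Hence [Q(α):Q] = 4.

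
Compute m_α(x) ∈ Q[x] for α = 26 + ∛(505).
m_α(x) = x^3 - 78x^2 + 2028x - 18081

Set β = α - 26 = ∛(505), so β^3 = 505. Then (α - 26)^3 - 505 = 0, i.e. α is a root of g(x) = (x - 26)^3 - 505 = x^3 - 78x^2 + 2028x - 18081. Since g(x) = h(x - 26) where h(x) = x^3 - 505, and h is irreducible over Q (because 505 is not a perfect cube, so h has no rational root, and a monic cubic with no rational root is irreducible), g is also irreducible (irreducibility is preserved under the substitution x → x - 26). Hence m_α(x) = x^3 - 78x^2 + 2028x - 18081.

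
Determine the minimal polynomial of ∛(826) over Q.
m_α(x) = x^3 - 826

α satisfies α^3 = 826, so x^3 - 826 annihilates α. By the rational root test, a rational root p/q (in lowest terms) of x^3 - 826 would satisfy p^3 = 826 q^3, forcing q = 1 and p^3 = 826; but 826 is not a perfect cube, contradiction. A monic cubic over Q with no rational root is irreducible (any nontrivial factorization would include a linear factor). Hence x^3 - 826 is the minimal polynomial of α, and in particular [Q(α):Q] = 3.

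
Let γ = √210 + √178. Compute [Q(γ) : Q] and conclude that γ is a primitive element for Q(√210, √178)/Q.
[Q(γ) : Q] = 4 (equivalently, Q(γ) = Q(√210, √178))

Obviously Q(γ) ⊆ Q(√210, √178), and [Q(√210, √178):Q] = 4 (since 210, 178 are distinct squarefree integers > 1 with 37380 not a perfect square). To show equality we compute the minimal polynomial of γ. From γ = √210 + √178: γ^2 = 210 + 2√(37380) + 178 = 388 + 2√(37380), so γ^2 - 388 = 2√(37380); squaring, (γ^2 - 388)^2 = 4·37380, i.e. γ^4 - 776γ^2 + 150544 - 149520 = 0, i.e. γ^4 - 776γ^2 + 1024 = 0. So γ is a root of x^4 - 776x^2 + 1024. This polynomial is irreducible over Q: it has no rational root (each ±√210 ± √178 is irrational), and any factorization into two quadratics over Q would force √(37380) ∈ Q (pairing opposite roots) or √210, √178 ∈ Q (other pairings), all impossible. Hence [Q(γ):Q] = 4 = [Q(√210, √178):Q], so Q(γ) = Q(√210, √178).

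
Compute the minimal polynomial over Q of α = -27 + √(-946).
m_α(x) = x^2 + 54x + 1675

From α + 27 = √(-946), squaring gives (α + 27)^2 = -946, i.e. α^2 + 54α + 729 = -946, so α^2 + 54α + 1675 = 0. The discriminant of x^2 + 54x + 1675 is (54)^2 - 4·(1675) = 2916 - 6700 = -3784, and 4·(-946) is not a perfect square in Q since -946 is squarefree and ≠ 1. Hence x^2 + 54x + 1675 is irreducible over Q and is the minimal polynomial of α.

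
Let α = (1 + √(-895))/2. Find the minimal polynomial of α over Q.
m_α(x) = x^2 - x + 224

From 2α - 1 = √(-895), squaring gives (2α - 1)^2 = -895, i.e. 4α^2 - 4α + 1 = -895, so α^2 - α + (1 + 895)/4 = 0. Since -895 ≡ 1 (mod 4), (1 + 895)/4 = 224 ∈ Z. The polynomial x^2 - x + 224 has discriminant 1 - 4·(224) = -895, which is not a perfect square in Q (d = -895 is squarefree and ≠ 1), so x^2 - x + 224 is irreducible over Q. It is the minimal polynomial of α.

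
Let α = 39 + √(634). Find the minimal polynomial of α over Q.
m_α(x) = x^2 - 78x + 887

From α - 39 = √(634), squaring gives (α - 39)^2 = 634, i.e. α^2 - 78α + 1521 = 634, so α^2 - 78α + 887 = 0. The discriminant of x^2 - 78x + 887 is (-78)^2 - 4·(887) = 6084 - 3548 = 2536, and 4·(634) is not a perfect square in Q since 634 is squarefree and ≠ 1. Hence x^2 - 78x + 887 is irreducible over Q and is the minimal polynomial of α.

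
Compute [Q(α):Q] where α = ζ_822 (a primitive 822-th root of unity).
[Q(α):Q] = 272

The minimal polynomial of ζ_822 over Q is the 822-th cyclotomic polynomial Φ_822(x), which is irreducible over Q and has degree φ(822) = 272. Hence [Q(α):Q] = φ(822) = 272.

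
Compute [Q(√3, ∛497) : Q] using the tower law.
[Q(√3, ∛497) : Q] = 6

Let L = Q(√3, ∛497). Since Q(√3) ⊂ L and [Q(√3):Q] = 2, the tower law gives 2 | [L:Q]. Likewise Q(∛497) ⊂ L with [Q(∛497):Q] = 3 (because 497 is not a perfect cube), so 3 | [L:Q]. As gcd(2,3) = 1, [L:Q] is divisible by 6. Conversely L is generated over Q by √3 and ∛497, so [L:Q] ≤ 2·3 = 6. Therefore [Q(√3, ∛497) : Q] = 6.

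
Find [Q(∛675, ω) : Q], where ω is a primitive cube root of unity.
[Q(∛675, ω) : Q] = 6

[Q(∛675):Q] = 3 (min poly x^3 - 675, irreducible since 675 is not a perfect cube). [Q(ω):Q] = 2 (min poly x^2 + x + 1). Since Q(∛675) ⊂ R and ω ∉ R, we have ω ∉ Q(∛675), so x^2 + x + 1 remains irreducible over Q(∛675) and [Q(∛675, ω) : Q(∛675)] = 2. By the tower law, [Q(∛675, ω) : Q] = 3 · 2 = 6. (In fact Q(∛675, ω) is the splitting field of x^3 - 675 over Q.)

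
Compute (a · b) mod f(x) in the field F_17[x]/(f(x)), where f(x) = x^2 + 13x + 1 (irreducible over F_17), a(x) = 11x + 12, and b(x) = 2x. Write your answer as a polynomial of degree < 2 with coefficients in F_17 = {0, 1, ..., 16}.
a · b ≡ 10x + 12 (mod f(x))

Multiply in F_17[x]: a(x)·b(x) = (11x + 12)·(2x) = 5x^2 + 7x. This has degree ≥ 2, so divide by f(x) over F_17: 5x^2 + 7x = (5)·(x^2 + 13x + 1) + (10x + 12). Hence a·b ≡ 10x + 12 (mod f). (F_17[x]/(f) is a field with 17^2 = 289 elements since f is irreducible of degree 2.)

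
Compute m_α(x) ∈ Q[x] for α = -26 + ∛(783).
m_α(x) = x^3 + 78x^2 + 2028x + 16793

Set β = α + 26 = ∛(783), so β^3 = 783. Then (α + 26)^3 - 783 = 0, i.e. α is a root of g(x) = (x + 26)^3 - 783 = x^3 + 78x^2 + 2028x + 16793. Since g(x) = h(x + 26) where h(x) = x^3 - 783, and h is irreducible over Q (because 783 is not a perfect cube, so h has no rational root, and a monic cubic with no rational root is irreducible), g is also irreducible (irreducibility is preserved under the substitution x → x + 26). Hence m_α(x) = x^3 + 78x^2 + 2028x + 16793.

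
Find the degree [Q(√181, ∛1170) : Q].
[Q(√181, ∛1170) : Q] = 6

Let L = Q(√181, ∛1170). Since Q(√181) ⊂ L and [Q(√181):Q] = 2, the tower law gives 2 | [L:Q]. Likewise Q(∛1170) ⊂ L with [Q(∛1170):Q] = 3 (because 1170 is not a perfect cube), so 3 | [L:Q]. As gcd(2,3) = 1, [L:Q] is divisible by 6. Conversely L is generated over Q by √181 and ∛1170, so [L:Q] ≤ 2·3 = 6. Therefore [Q(√181, ∛1170) : Q] = 6.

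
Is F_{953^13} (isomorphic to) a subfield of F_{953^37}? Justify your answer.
No: F_{953^13} is not a subfield of F_{953^37}

F_{p^m} embeds in F_{p^n} iff m | n. Here 13 ∤ 37 (since 37 = 2·13 + 11 with remainder 11 ≠ 0), so F_{953^13} is not a subfield of F_{953^37}. Equivalently: if it were, the tower law would give 13 = [F_{953^13}:F_953] dividing [F_{953^37}:F_953] = 37, contradiction.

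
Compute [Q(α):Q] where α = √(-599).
[Q(α):Q] = 2

[Q(α):Q] equals the degree of the minimal polynomial of α. Here α^2 = -599 and x^2 + 599 is irreducible (d = -599 is squarefree, ≠ 1, hence not a square), so deg(m_α) = 2. Thus [Q(α):Q] = 2.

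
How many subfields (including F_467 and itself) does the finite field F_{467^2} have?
F_{467^2} has 2 subfields

The subfields of F_{p^n} are exactly the fields F_{p^d} for d | n (each is the fixed field of the unique index-d subgroup of Gal(F_{p^n}/F_p) ≅ Z/nZ). The divisors of n = 2 are {1, 2}, giving 2 subfields: F_{467^1}, F_{467^2}.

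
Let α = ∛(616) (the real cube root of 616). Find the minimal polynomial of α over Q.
m_α(x) = x^3 - 616

α satisfies α^3 = 616, so x^3 - 616 annihilates α. By the rational root test, a rational root p/q (in lowest terms) of x^3 - 616 would satisfy p^3 = 616 q^3, forcing q = 1 and p^3 = 616; but 616 is not a perfect cube, contradiction. A monic cubic over Q with no rational root is irreducible (any nontrivial factorization would include a linear factor). Hence x^3 - 616 is the minimal polynomial of α, and in particular [Q(α):Q] = 3.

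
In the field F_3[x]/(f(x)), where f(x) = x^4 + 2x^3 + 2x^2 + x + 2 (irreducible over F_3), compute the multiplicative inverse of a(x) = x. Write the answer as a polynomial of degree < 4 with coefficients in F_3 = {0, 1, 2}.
a(x)^(-1) ≡ x^3 + 2x^2 + 2x + 1 (mod f(x))

Since f is irreducible over F_3, F_3[x]/(f) is a field and a(x) ≠ 0 has an inverse. Apply the extended Euclidean algorithm to f(x) and a(x) in F_3[x]: f(x) = (x^3 + 2x^2 + 2x + 1)·a(x) + (2). The last nonzero remainder is the constant 2 = gcd(f, a) in F_3. Back-substituting through the division chain expresses 2 = s(x)·a(x) + t(x)·f(x) with s(x) ≡ 2x^3 + x^2 + x + 2 (mod f), so (2x^3 + x^2 + x + 2)·a(x) ≡ 2 (mod f). Multiplying by 2^(-1) ≡ 2 in F_3 gives a(x)^(-1) ≡ 2·(2x^3 + x^2 + x + 2) ≡ x^3 + 2x^2 + 2x + 1 (mod f). Check: (x)·(x^3 + 2x^2 + 2x + 1) = x^4 + 2x^3 + 2x^2 + x ≡ 1 (mod x^4 + 2x^3 + 2x^2 + x + 2).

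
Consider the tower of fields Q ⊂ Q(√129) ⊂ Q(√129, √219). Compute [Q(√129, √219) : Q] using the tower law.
[Q(√129, √219) : Q] = 4

[Q(√129):Q] = 2 (min poly x^2 - 129, irreducible since 129 is squarefree > 1). For the top step, suppose √219 ∈ Q(√129), say √219 = c + d√129 with c, d ∈ Q. Squaring: 219 = c^2 + 129d^2 + 2cd√129. Since √129 ∉ Q this forces 2cd = 0. If d = 0 then √219 = c ∈ Q, contradicting 219 squarefree > 1. If c = 0 then 219 = 129d^2, so 129·219 = (129d)^2 is a perfect square in Q — but 129·219 = 28251 is not a perfect square (since 129 and 219 are distinct squarefree integers). Contradiction. Hence √219 ∉ Q(√129), so x^2 - 219 stays irreducible over Q(√129) and [Q(√129, √219) : Q(√129)] = 2. By the tower law, [Q(√129, √219) : Q] = 2 · 2 = 4.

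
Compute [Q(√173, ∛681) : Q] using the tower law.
[Q(√173, ∛681) : Q] = 6

Let L = Q(√173, ∛681). Since Q(√173) ⊂ L and [Q(√173):Q] = 2, the tower law gives 2 | [L:Q]. Likewise Q(∛681) ⊂ L with [Q(∛681):Q] = 3 (because 681 is not a perfect cube), so 3 | [L:Q]. As gcd(2,3) = 1, [L:Q] is divisible by 6. Conversely L is generated over Q by √173 and ∛681, so [L:Q] ≤ 2·3 = 6. Therefore [Q(√173, ∛681) : Q] = 6.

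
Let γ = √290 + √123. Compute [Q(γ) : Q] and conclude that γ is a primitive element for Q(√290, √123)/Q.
[Q(γ) : Q] = 4 (equivalently, Q(γ) = Q(√290, √123))

Obviously Q(γ) ⊆ Q(√290, √123), and [Q(√290, √123):Q] = 4 (since 290, 123 are distinct squarefree integers > 1 with 35670 not a perfect square). To show equality we compute the minimal polynomial of γ. From γ = √290 + √123: γ^2 = 290 + 2√(35670) + 123 = 413 + 2√(35670), so γ^2 - 413 = 2√(35670); squaring, (γ^2 - 413)^2 = 4·35670, i.e. γ^4 - 826γ^2 + 170569 - 142680 = 0, i.e. γ^4 - 826γ^2 + 27889 = 0. So γ is a root of x^4 - 826x^2 + 27889. This polynomial is irreducible over Q: it has no rational root (each ±√290 ± √123 is irrational), and any factorization into two quadratics over Q would force √(35670) ∈ Q (pairing opposite roots) or √290, √123 ∈ Q (other pairings), all impossible. Hence [Q(γ):Q] = 4 = [Q(√290, √123):Q], so Q(γ) = Q(√290, √123).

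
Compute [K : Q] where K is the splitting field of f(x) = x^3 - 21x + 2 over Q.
[K : Q] = 6

By the rational root test, any rational root of the monic integer polynomial f(x) = x^3 - 21x + 2 must be an integer dividing the constant term 2, i.e. one of ±{1, 2}. Evaluating: f(1) = -18, f(-1) = 22, f(2) = -32, f(-2) = 36; none is 0, so f has no rational root and is therefore irreducible over Q (a cubic with no linear factor over a field is irreducible). For an irreducible cubic, the Galois group is A_3 or S_3 according as the discriminant disc(f) = -4a^3 - 27b^2 = -4·(-21)^3 - 27·(2)^2 = 36936 is or is not a square in Q. Here disc(f) = 36936 is not a perfect square in Q, so the Galois group of f over Q is not contained in A_3 and must be all of S_3. The splitting field has degree |S_3| = 6 over Q, so [K : Q] = 6.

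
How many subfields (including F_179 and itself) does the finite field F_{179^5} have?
F_{179^5} has 2 subfields

The subfields of F_{p^n} are exactly the fields F_{p^d} for d | n (each is the fixed field of the unique index-d subgroup of Gal(F_{p^n}/F_p) ≅ Z/nZ). The divisors of n = 5 are {1, 5}, giving 2 subfields: F_{179^1}, F_{179^5}.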